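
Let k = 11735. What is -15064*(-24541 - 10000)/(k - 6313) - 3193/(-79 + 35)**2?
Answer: 503666547809/5248496 ≈ 95964.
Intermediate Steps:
-15064*(-24541 - 10000)/(k - 6313) - 3193/(-79 + 35)**2 = -15064*(-24541 - 10000)/(11735 - 6313) - 3193/(-79 + 35)**2 = -15064/(5422/(-34541)) - 3193/((-44)**2) = -15064/(5422*(-1/34541)) - 3193/1936 = -15064/(-5422/34541) - 3193*1/1936 = -15064*(-34541/5422) - 3193/1936 = 260162812/2711 - 3193/1936 = 503666547809/5248496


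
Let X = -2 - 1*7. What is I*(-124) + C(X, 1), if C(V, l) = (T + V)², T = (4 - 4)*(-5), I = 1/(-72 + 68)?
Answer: 112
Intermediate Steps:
I = -¼ (I = 1/(-4) = -¼ ≈ -0.25000)
T = 0 (T = 0*(-5) = 0)
X = -9 (X = -2 - 7 = -9)
C(V, l) = V² (C(V, l) = (0 + V)² = V²)
I*(-124) + C(X, 1) = -¼*(-124) + (-9)² = 31 + 81 = 112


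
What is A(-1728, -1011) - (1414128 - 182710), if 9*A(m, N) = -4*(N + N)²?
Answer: -3048522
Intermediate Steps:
A(m, N) = -16*N²/9 (A(m, N) = (-4*(N + N)²)/9 = (-4*4*N²)/9 = (-16*N²)/9 = -16*N²/9)
A(-1728, -1011) - (1414128 - 182710) = -16/9*(-1011)² - (1414128 - 182710) = -16/9*1022121 - 1*1231418 = -1817104 - 1231418 = -3048522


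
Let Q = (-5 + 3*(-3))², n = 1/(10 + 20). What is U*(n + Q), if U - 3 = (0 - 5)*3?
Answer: -11762/5 ≈ -2352.4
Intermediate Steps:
n = 1/30 ≈ 0.033333
U = -12 (U = 3 + (0 - 5)*3 = 3 - 5*3 = 3 - 15 = -12)
Q = 196 (Q = (-5 - 9)² = (-14)² = 196)
U*(n + Q) = -12*(1/30 + 196) = -12*5881/30 = -11762/5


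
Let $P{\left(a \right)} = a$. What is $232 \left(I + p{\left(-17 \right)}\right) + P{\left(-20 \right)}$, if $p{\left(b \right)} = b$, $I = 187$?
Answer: $39420$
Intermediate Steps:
$232 \left(I + p{\left(-17 \right)}\right) + P{\left(-20 \right)} = 232 \left(187 - 17\right) - 20 = 232 \cdot 170 - 20 = 39440 - 20 = 39420$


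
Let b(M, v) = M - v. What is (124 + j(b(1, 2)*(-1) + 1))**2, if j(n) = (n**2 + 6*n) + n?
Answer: 20164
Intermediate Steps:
j(n) = n**2 + 7*n
(124 + j(b(1, 2)*(-1) + 1))**2 = (124 + ((1 - 1*2)*(-1) + 1)*(7 + ((1 - 1*2)*(-1) + 1)))**2 = (124 + ((1 - 2)*(-1) + 1)*(7 + ((1 - 2)*(-1) + 1)))**2 = (124 + (-1*(-1) + 1)*(7 + (-1*(-1) + 1)))**2 = (124 + (1 + 1)*(7 + (1 + 1)))**2 = (124 + 2*(7 + 2))**2 = (124 + 2*9)**2 = (124 + 18)**2 = 142**2 = 20164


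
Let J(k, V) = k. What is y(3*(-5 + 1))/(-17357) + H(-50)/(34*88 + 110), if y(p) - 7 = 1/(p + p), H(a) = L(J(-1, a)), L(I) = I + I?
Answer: -75065/71788552 ≈ -0.0010456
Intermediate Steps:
L(I) = 2*I
H(a) = -2 (H(a) = 2*(-1) = -2)
y(p) = 7 + 1/(2*p) (y(p) = 7 + 1/(p + p) = 7 + 1/(2*p))
y(3*(-5 + 1))/(-17357) + H(-50)/(34*88 + 110) = (7 + 1/(2*((3*(-5 + 1)))))/(-17357) - 2/(34*88 + 110) = (7 + 1/(2*((3*(-4)))))*(-1/17357) - 2/(2992 + 110) = (7 + (½)/(-12))*(-1/17357) - 2/3102 = (7 + (½)*(-1/12))*(-1/17357) - 2*1/3102 = (7 - 1/24)*(-1/17357) - 1/1551 = (167/24)*(-1/17357) - 1/1551 = -167/416568 - 1/1551 = -75065/71788552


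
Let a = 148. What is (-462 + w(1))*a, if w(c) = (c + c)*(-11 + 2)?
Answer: -71040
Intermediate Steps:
w(c) = -18*c (w(c) = (2*c)*(-9) = -18*c)
(-462 + w(1))*a = (-462 - 18*1)*148 = (-462 - 18)*148 = -480*148 = -71040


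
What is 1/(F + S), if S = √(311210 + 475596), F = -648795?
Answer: -648795/420934165219 - √786806/420934165219 ≈ -1.5434e-6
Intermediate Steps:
S = √786806 ≈ 887.02
1/(F + S) = 1/(-648795 + √786806)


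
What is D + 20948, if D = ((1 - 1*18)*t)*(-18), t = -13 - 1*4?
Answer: 15746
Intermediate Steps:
t = -17 (t = -13 - 4 = -17)
D = -5202 (D = ((1 - 1*18)*(-17))*(-18) = ((1 - 18)*(-17))*(-18) = -17*(-17)*(-18) = 289*(-18) = -5202)
D + 20948 = -5202 + 20948 = 15746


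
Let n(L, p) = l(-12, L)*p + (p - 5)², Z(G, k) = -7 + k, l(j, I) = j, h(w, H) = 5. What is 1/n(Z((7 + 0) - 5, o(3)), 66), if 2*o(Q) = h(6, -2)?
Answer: 1/2929 ≈ 0.00034141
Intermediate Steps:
o(Q) = 5/2 (o(Q) = (½)*5 = 5/2)
n(L, p) = (-5 + p)² - 12*p (n(L, p) = -12*p + (p - 5)² = -12*p + (-5 + p)² = (-5 + p)² - 12*p)
1/n(Z((7 + 0) - 5, o(3)), 66) = 1/((-5 + 66)² - 12*66) = 1/(61² - 792) = 1/(3721 - 792) = 1/2929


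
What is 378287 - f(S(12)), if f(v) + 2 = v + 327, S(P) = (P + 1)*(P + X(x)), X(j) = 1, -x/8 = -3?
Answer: 377793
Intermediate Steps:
x = 24 (x = -8*(-3) = 24)
S(P) = (1 + P)² (S(P) = (P + 1)*(P + 1) = (1 + P)*(1 + P) = (1 + P)²)
f(v) = 325 + v (f(v) = -2 + (v + 327) = -2 + (327 + v) = 325 + v)
378287 - f(S(12)) = 378287 - (325 + (1 + 12² + 2*12)) = 378287 - (325 + (1 + 144 + 24)) = 378287 - (325 + 169) = 378287 - 1*494 = 378287 - 494 = 377793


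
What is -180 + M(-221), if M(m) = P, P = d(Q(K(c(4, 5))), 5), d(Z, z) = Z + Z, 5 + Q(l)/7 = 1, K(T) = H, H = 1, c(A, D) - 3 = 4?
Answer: -236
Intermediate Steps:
c(A, D) = 7 (c(A, D) = 3 + 4 = 7)
K(T) = 1
Q(l) = -28 (Q(l) = -35 + 7*1 = -35 + 7 = -28)
d(Z, z) = 2*Z
P = -56 (P = 2*(-28) = -56)
M(m) = -56
-180 + M(-221) = -180 - 56 = -236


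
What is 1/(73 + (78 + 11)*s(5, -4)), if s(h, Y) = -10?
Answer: -1/817 ≈ -0.0012240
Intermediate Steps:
1/(73 + (78 + 11)*s(5, -4)) = 1/(73 + (78 + 11)*(-10)) = 1/(73 + 89*(-10)) = 1/(73 - 890) = 1/(-817) = -1/817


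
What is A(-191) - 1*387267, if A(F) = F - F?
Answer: -387267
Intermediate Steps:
A(F) = 0
A(-191) - 1*387267 = 0 - 1*387267 = 0 - 387267 = -387267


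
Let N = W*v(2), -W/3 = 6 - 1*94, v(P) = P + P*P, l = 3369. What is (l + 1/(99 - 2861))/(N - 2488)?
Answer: -9305177/2496848 ≈ -3.7268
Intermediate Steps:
v(P) = P + P²
W = 264 (W = -3*(6 - 1*94) = -3*(6 - 94) = -3*(-88) = 264)
N = 1584 (N = 264*(2*(1 + 2)) = 264*(2*3) = 264*6 = 1584)
(l + 1/(99 - 2861))/(N - 2488) = (3369 + 1/(99 - 2861))/(1584 - 2488) = (3369 + 1/(-2762))/(-904) = (3369 - 1/2762)*(-1/904) = (9305177/2762)*(-1/904) = -9305177/2496848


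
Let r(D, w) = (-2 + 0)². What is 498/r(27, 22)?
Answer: 249/2 ≈ 124.50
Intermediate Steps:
r(D, w) = 4 (r(D, w) = (-2)² = 4)
498/r(27, 22) = 498/4 = 498*(¼) = 249/2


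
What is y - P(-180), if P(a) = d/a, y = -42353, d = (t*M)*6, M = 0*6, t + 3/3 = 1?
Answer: -42353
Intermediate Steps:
t = 0 (t = -1 + 1 = 0)
M = 0
d = 0 (d = (0*0)*6 = 0*6 = 0)
P(a) = 0 (P(a) = 0/a = 0)
y - P(-180) = -42353 - 1*0 = -42353 + 0 = -42353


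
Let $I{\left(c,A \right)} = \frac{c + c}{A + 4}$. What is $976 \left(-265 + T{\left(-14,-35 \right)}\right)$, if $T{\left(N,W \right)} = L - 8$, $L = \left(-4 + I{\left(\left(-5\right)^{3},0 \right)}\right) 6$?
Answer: $-655872$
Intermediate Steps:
$I{\left(c,A \right)} = \frac{2 c}{4 + A}$
$L = -399$ ($L = \left(-4 + \frac{2 \left(-5\right)^{3}}{4 + 0}\right) 6 = \left(-4 + 2 \left(-125\right) \frac{1}{4}\right) 6 = \left(-4 - \frac{125}{2}\right) 6 = \left(- \frac{133}{2}\right) 6 = -399$)
$T{\left(N,W \right)} = -407$ ($T{\left(N,W \right)} = -399 - 8 = -407$)
$976 \left(-265 + T{\left(-14,-35 \right)}\right) = 976 \left(-265 - 407\right) = 976 \left(-672\right) = -655872$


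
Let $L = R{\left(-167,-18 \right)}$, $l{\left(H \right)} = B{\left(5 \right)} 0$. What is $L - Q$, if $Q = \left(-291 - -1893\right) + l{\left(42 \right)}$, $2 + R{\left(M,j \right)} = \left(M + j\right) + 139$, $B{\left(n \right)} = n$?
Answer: $-1650$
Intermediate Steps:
$l{\left(H \right)} = 0$ ($l{\left(H \right)} = 5 \cdot 0 = 0$)
$R{\left(M,j \right)} = 137 + M + j$ ($R{\left(M,j \right)} = -2 + \left(\left(M + j\right) + 139\right) = -2 + \left(139 + M + j\right) = 137 + M + j$)
$Q = 1602$ ($Q = \left(-291 - -1893\right) + 0 = \left(-291 + \left(-4765 + 6658\right)\right) + 0 = \left(-291 + 1893\right) + 0 = 1602 + 0 = 1602$)
$L = -48$ ($L = 137 - 167 - 18 = -48$)
$L - Q = -48 - 1602 = -1650$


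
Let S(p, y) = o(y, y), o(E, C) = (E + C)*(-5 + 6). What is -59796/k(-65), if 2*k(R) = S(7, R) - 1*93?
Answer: 119592/223 ≈ 536.29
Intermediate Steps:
o(E, C) = C + E (o(E, C) = (C + E)*1 = C + E)
S(p, y) = 2*y (S(p, y) = y + y = 2*y)
k(R) = -93/2 + R (k(R) = (2*R - 1*93)/2 = (2*R - 93)/2 = (-93 + 2*R)/2 = -93/2 + R)
-59796/k(-65) = -59796/(-93/2 - 65) = -59796/(-223/2) = -59796*(-2/223) = 119592/223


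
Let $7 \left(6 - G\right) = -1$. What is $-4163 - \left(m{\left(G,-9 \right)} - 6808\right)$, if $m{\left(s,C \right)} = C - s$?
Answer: $\frac{18621}{7} \approx 2660.1$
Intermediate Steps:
$G = \frac{43}{7}$ ($G = 6 - - \frac{1}{7} = 6 + \frac{1}{7} = \frac{43}{7} \approx 6.1429$)
$-4163 - \left(m{\left(G,-9 \right)} - 6808\right) = -4163 - \left(\left(-9 - \frac{43}{7}\right) - 6808\right) = -4163 - \left(- \frac{106}{7} - 6808\right) = -4163 - - \frac{47762}{7} = -4163 + \frac{47762}{7} = \frac{18621}{7}$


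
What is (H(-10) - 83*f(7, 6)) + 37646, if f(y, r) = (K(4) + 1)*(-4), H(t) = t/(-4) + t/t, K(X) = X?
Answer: 78619/2 ≈ 39310.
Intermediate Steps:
H(t) = 1 - t/4 (H(t) = t*(-¼) + 1 = -t/4 + 1 = 1 - t/4)
f(y, r) = -20 (f(y, r) = (4 + 1)*(-4) = 5*(-4) = -20)
(H(-10) - 83*f(7, 6)) + 37646 = ((1 - ¼*(-10)) - 83*(-20)) + 37646 = ((1 + 5/2) + 1660) + 37646 = (7/2 + 1660) + 37646 = 3327/2 + 37646 = 78619/2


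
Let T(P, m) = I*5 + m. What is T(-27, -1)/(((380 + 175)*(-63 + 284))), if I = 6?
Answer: 29/122655 ≈ 0.00023644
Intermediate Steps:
T(P, m) = 30 + m (T(P, m) = 6*5 + m = 30 + m)
T(-27, -1)/(((380 + 175)*(-63 + 284))) = (30 - 1)/(((380 + 175)*(-63 + 284))) = 29/((555*221)) = 29/122655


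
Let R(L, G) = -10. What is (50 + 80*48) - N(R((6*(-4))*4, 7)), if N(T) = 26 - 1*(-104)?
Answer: 3760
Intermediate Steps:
N(T) = 130 (N(T) = 26 + 104 = 130)
(50 + 80*48) - N(R((6*(-4))*4, 7)) = (50 + 80*48) - 1*130 = (50 + 3840) - 130 = 3890 - 130 = 3760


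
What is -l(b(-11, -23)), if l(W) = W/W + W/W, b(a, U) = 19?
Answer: -2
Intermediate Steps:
l(W) = 2 (l(W) = 1 + 1 = 2)
-l(b(-11, -23)) = -1*2 = -2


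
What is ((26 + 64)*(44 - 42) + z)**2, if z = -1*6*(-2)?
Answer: 36864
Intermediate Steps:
z = 12 (z = -6*(-2) = 12)
((26 + 64)*(44 - 42) + z)**2 = ((26 + 64)*(44 - 42) + 12)**2 = (90*2 + 12)**2 = (180 + 12)**2 = 192**2 = 36864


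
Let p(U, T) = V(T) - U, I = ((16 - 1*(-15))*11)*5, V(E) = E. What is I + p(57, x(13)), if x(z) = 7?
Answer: 1655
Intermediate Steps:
I = 1705 (I = ((16 + 15)*11)*5 = (31*11)*5 = 341*5 = 1705)
p(U, T) = T - U
I + p(57, x(13)) = 1705 + (7 - 1*57) = 1705 + (7 - 57) = 1705 - 50 = 1655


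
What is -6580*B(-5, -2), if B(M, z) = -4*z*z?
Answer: 105280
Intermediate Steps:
B(M, z) = -4*z²
-6580*B(-5, -2) = -(-26320)*(-2)² = -(-26320)*4 = -6580*(-16) = 105280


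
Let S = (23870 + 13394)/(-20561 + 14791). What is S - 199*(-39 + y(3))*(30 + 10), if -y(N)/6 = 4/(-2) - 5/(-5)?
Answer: 757813168/2885 ≈ 2.6267e+5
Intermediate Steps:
y(N) = 6 (y(N) = -6*(4/(-2) - 5/(-5)) = -6*(4*(-½) - 5*(-⅕)) = -6*(-2 + 1) = -6*(-1) = 6)
S = -18632/2885 (S = 37264/(-5770) = 37264*(-1/5770) = -18632/2885 ≈ -6.4582)
S - 199*(-39 + y(3))*(30 + 10) = -18632/2885 - 199*(-39 + 6)*(30 + 10) = -18632/2885 - 199*(-33*40) = -18632/2885 - 199*(-1320) = -18632/2885 - 1*(-262680) = -18632/2885 + 262680 = 757813168/2885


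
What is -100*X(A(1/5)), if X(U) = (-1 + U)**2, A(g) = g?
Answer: -64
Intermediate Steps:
-100*X(A(1/5)) = -100*(-1 + 1/5)**2 = -100*(-4/5)**2 = -100*16/25 = -64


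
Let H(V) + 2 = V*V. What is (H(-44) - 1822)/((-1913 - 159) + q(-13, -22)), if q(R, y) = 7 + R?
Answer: -56/1039 ≈ -0.053898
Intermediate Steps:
H(V) = -2 + V**2 (H(V) = -2 + V*V = -2 + V**2)
(H(-44) - 1822)/((-1913 - 159) + q(-13, -22)) = ((-2 + (-44)**2) - 1822)/((-1913 - 159) + (7 - 13)) = ((-2 + 1936) - 1822)/(-2072 - 6) = (1934 - 1822)/(-2078) = 112*(-1/2078) = -56/1039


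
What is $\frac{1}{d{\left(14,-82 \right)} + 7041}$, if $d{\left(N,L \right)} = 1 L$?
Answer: $\frac{1}{6959} \approx 0.0001437$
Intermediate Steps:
$d{\left(N,L \right)} = L$
$\frac{1}{d{\left(14,-82 \right)} + 7041} = \frac{1}{-82 + 7041} = \frac{1}{6959}$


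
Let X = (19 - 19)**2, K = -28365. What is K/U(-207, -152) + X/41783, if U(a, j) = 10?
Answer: -5673/2 ≈ -2836.5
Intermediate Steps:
X = 0 (X = 0**2 = 0)
K/U(-207, -152) + X/41783 = -28365/10 + 0/41783 = -28365*1/10 + 0*(1/41783) = -5673/2 + 0 = -5673/2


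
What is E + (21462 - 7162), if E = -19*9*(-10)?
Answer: 16010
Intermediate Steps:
E = 1710 (E = -171*(-10) = 1710)
E + (21462 - 7162) = 1710 + (21462 - 7162) = 1710 + 14300 = 16010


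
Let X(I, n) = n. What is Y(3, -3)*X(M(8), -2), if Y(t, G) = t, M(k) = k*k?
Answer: -6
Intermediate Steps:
M(k) = k²
Y(3, -3)*X(M(8), -2) = 3*(-2) = -6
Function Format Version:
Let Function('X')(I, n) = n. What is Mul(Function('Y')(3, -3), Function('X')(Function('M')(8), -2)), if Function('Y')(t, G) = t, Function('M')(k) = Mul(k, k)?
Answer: -6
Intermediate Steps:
Function('M')(k) = Pow(k, 2)
Mul(Function('Y')(3, -3), Function('X')(Function('M')(8), -2)) = Mul(3, -2) = -6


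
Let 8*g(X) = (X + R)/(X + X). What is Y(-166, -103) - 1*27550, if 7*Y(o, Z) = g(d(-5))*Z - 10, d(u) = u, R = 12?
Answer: -15428079/560 ≈ -27550.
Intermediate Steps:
g(X) = (12 + X)/(16*X) (g(X) = ((X + 12)/(X + X))/8 = ((12 + X)/((2*X)))/8 = ((12 + X)*(1/(2*X)))/8 = ((12 + X)/(2*X))/8 = (12 + X)/(16*X))
Y(o, Z) = -10/7 - Z/80 (Y(o, Z) = (((1/16)*(12 - 5)/(-5))*Z - 10)/7 = (((1/16)*(-1/5)*7)*Z - 10)/7 = (-7*Z/80 - 10)/7 = (-10 - 7*Z/80)/7 = -10/7 - Z/80)
Y(-166, -103) - 1*27550 = (-10/7 - 1/80*(-103)) - 1*27550 = (-10/7 + 103/80) - 27550 = -79/560 - 27550 = -15428079/560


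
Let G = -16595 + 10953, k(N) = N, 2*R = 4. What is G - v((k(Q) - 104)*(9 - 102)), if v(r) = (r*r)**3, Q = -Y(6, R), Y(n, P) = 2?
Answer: -917767940664422064256586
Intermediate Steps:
R = 2 (R = (1/2)*4 = 2)
Q = -2 (Q = -1*2 = -2)
v(r) = r**6 (v(r) = (r**2)**3 = r**6)
G = -5642
G - v((k(Q) - 104)*(9 - 102)) = -5642 - ((-2 - 104)*(9 - 102))**6 = -5642 - (-106*(-93))**6 = -5642 - 1*9858**6 = -5642 - 1*917767940664422064250944 = -5642 - 917767940664422064250944 = -917767940664422064256586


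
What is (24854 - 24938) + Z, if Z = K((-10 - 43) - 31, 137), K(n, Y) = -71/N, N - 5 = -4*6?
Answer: -1525/19 ≈ -80.263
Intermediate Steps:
N = -19 (N = 5 - 4*6 = 5 - 24 = -19)
K(n, Y) = 71/19 (K(n, Y) = -71/(-19) = -71*(-1/19) = 71/19)
Z = 71/19 ≈ 3.7368
(24854 - 24938) + Z = (24854 - 24938) + 71/19 = -84 + 71/19 = -1525/19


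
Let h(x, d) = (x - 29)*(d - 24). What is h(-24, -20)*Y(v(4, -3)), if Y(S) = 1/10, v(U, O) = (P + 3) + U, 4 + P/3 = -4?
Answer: 1166/5 ≈ 233.20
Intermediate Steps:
h(x, d) = (-29 + x)*(-24 + d)
P = -24 (P = -12 + 3*(-4) = -12 - 12 = -24)
v(U, O) = -21 + U (v(U, O) = (-24 + 3) + U = -21 + U)
Y(S) = ⅒
h(-24, -20)*Y(v(4, -3)) = (696 - 29*(-20) - 24*(-24) - 20*(-24))*(⅒) = (696 + 580 + 576 + 480)*(⅒) = 2332*(⅒) = 1166/5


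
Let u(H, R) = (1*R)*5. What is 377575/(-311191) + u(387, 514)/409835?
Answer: -30788737851/25507392697 ≈ -1.2071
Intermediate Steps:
u(H, R) = 5*R (u(H, R) = R*5 = 5*R)
377575/(-311191) + u(387, 514)/409835 = 377575/(-311191) + (5*514)/409835 = 377575*(-1/311191) + 2570*(1/409835) = -377575/311191 + 514/81967 = -30788737851/25507392697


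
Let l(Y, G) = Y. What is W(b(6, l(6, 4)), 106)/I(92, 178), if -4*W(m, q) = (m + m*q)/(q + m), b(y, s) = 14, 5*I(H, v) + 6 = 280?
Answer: -749/13152 ≈ -0.056949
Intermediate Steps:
I(H, v) = 274/5 (I(H, v) = -6/5 + (1/5)*280 = -6/5 + 56 = 274/5)
W(m, q) = -(m + m*q)/(4*(m + q)) (W(m, q) = -(m + m*q)/(4*(q + m)) = -(m + m*q)/(4*(m + q)))
W(b(6, l(6, 4)), 106)/I(92, 178) = (-1*14*(1 + 106)/(4*14 + 4*106))/(274/5) = -1*14*107/(56 + 424)*(5/274) = -1*14*107/480*(5/274) = -1*14*1/480*107*(5/274) = -749/240*5/274 = -749/13152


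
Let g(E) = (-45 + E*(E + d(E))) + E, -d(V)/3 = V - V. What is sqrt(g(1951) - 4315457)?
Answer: 105*I*sqrt(46) ≈ 712.14*I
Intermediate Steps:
d(V) = 0 (d(V) = -3*(V - V) = -3*0 = 0)
g(E) = -45 + E + E**2 (g(E) = (-45 + E*(E + 0)) + E = (-45 + E*E) + E = (-45 + E**2) + E = -45 + E + E**2)
sqrt(g(1951) - 4315457) = sqrt((-45 + 1951 + 1951**2) - 4315457) = sqrt((-45 + 1951 + 3806401) - 4315457) = sqrt(3808307 - 4315457) = sqrt(-507150) = 105*I*sqrt(46)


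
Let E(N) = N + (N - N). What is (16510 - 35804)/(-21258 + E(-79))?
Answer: 19294/21337 ≈ 0.90425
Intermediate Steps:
E(N) = N (E(N) = N + 0 = N)
(16510 - 35804)/(-21258 + E(-79)) = (16510 - 35804)/(-21258 - 79) = -19294/(-21337) = -19294*(-1/21337) = 19294/21337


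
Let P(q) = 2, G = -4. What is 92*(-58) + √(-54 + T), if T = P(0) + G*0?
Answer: -5336 + 2*I*√13 ≈ -5336.0 + 7.2111*I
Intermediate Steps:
T = 2 (T = 2 - 4*0 = 2 + 0 = 2)
92*(-58) + √(-54 + T) = 92*(-58) + √(-54 + 2) = -5336 + √(-52) = -5336 + 2*I*√13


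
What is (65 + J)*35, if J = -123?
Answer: -2030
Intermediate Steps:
(65 + J)*35 = (65 - 123)*35 = -58*35 = -2030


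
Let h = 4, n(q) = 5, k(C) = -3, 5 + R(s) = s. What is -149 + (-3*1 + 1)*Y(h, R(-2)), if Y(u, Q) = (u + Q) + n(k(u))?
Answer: -153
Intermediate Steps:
R(s) = -5 + s
Y(u, Q) = 5 + Q + u (Y(u, Q) = (u + Q) + 5 = (Q + u) + 5 = 5 + Q + u)
-149 + (-3*1 + 1)*Y(h, R(-2)) = -149 + (-3*1 + 1)*(5 + (-5 - 2) + 4) = -149 + (-3 + 1)*(5 - 7 + 4) = -149 - 2*2 = -149 - 4 = -153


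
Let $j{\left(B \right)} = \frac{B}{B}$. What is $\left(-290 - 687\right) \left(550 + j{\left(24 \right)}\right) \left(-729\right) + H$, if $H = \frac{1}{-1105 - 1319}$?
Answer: $\frac{951275488391}{2424} \approx 3.9244 \cdot 10^{8}$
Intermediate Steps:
$j{\left(B \right)} = 1$
$H = - \frac{1}{2424}$ ($H = \frac{1}{-2424} = - \frac{1}{2424} \approx -0.00041254$)
$\left(-290 - 687\right) \left(550 + j{\left(24 \right)}\right) \left(-729\right) + H = \left(-290 - 687\right) \left(550 + 1\right) \left(-729\right) - \frac{1}{2424} = \left(-977\right) 551 \left(-729\right) - \frac{1}{2424} = \left(-538327\right) \left(-729\right) - \frac{1}{2424} = 392440383 - \frac{1}{2424} = \frac{951275488391}{2424}$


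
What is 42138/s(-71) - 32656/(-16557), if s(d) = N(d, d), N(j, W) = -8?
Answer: -348708809/66228 ≈ -5265.3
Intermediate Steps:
s(d) = -8
42138/s(-71) - 32656/(-16557) = 42138/(-8) - 32656/(-16557) = 42138*(-1/8) - 32656*(-1/16557) = -21069/4 + 32656/16557 = -348708809/66228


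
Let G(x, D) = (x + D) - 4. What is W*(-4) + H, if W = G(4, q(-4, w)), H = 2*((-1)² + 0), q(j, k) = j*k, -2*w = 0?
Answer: 2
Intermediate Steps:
w = 0 (w = -½*0 = 0)
G(x, D) = -4 + D + x (G(x, D) = (D + x) - 4 = -4 + D + x)
H = 2 (H = 2*(1 + 0) = 2*1 = 2)
W = 0 (W = -4 - 4*0 + 4 = -4 + 0 + 4 = 0)
W*(-4) + H = 0*(-4) + 2 = 0 + 2 = 2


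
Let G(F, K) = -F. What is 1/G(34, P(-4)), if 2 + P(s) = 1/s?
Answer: -1/34 ≈ -0.029412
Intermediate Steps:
P(s) = -2 + 1/s
1/G(34, P(-4)) = 1/(-1*34) = 1/(-34) = -1/34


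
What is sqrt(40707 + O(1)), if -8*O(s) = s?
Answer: sqrt(651310)/4 ≈ 201.76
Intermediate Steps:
O(s) = -s/8
sqrt(40707 + O(1)) = sqrt(40707 - 1/8*1) = sqrt(40707 - 1/8) = sqrt(325655/8) = sqrt(651310)/4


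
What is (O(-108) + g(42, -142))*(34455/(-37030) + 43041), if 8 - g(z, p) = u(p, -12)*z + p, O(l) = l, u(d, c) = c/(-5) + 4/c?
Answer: -1020015216/529 ≈ -1.9282e+6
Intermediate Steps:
u(d, c) = 4/c - c/5 (u(d, c) = c*(-1/5) + 4/c = -c/5 + 4/c = 4/c - c/5)
g(z, p) = 8 - p - 31*z/15 (g(z, p) = 8 - ((4/(-12) - 1/5*(-12))*z + p) = 8 - ((4*(-1/12) + 12/5)*z + p) = 8 - ((-1/3 + 12/5)*z + p) = 8 - (31*z/15 + p) = 8 - (p + 31*z/15) = 8 + (-p - 31*z/15) = 8 - p - 31*z/15)
(O(-108) + g(42, -142))*(34455/(-37030) + 43041) = (-108 + (8 - 1*(-142) - 31/15*42))*(34455/(-37030) + 43041) = (-108 + (8 + 142 - 434/5))*(34455*(-1/37030) + 43041) = (-108 + 316/5)*(-6891/7406 + 43041) = -224/5*318754755/7406 = -1020015216/529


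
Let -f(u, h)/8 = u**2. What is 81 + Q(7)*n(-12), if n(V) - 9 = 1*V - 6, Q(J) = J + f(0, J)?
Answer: 18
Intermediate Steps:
f(u, h) = -8*u**2
Q(J) = J (Q(J) = J - 8*0**2 = J - 8*0 = J + 0 = J)
n(V) = 3 + V (n(V) = 9 + (1*V - 6) = 9 + (V - 6) = 9 + (-6 + V) = 3 + V)
81 + Q(7)*n(-12) = 81 + 7*(3 - 12) = 81 + 7*(-9) = 81 - 63 = 18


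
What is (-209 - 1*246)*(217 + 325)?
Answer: -246610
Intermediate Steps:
(-209 - 1*246)*(217 + 325) = (-209 - 246)*542 = -455*542 = -246610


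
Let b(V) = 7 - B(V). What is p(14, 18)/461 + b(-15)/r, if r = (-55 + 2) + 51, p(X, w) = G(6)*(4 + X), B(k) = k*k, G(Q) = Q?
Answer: 50357/461 ≈ 109.23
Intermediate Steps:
B(k) = k**2
p(X, w) = 24 + 6*X (p(X, w) = 6*(4 + X) = 24 + 6*X)
r = -2 (r = -53 + 51 = -2)
b(V) = 7 - V**2
p(14, 18)/461 + b(-15)/r = (24 + 6*14)/461 + (7 - 1*(-15)**2)/(-2) = (24 + 84)*(1/461) + (7 - 1*225)*(-1/2) = 108*(1/461) + (7 - 225)*(-1/2) = 108/461 - 218*(-1/2) = 108/461 + 109 = 50357/461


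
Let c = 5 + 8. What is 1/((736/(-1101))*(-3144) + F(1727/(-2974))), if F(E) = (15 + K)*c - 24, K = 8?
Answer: 367/872253 ≈ 0.00042075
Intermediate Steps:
c = 13
F(E) = 275 (F(E) = (15 + 8)*13 - 24 = 23*13 - 24 = 299 - 24 = 275)
1/((736/(-1101))*(-3144) + F(1727/(-2974))) = 1/((736/(-1101))*(-3144) + 275) = 1/((736*(-1/1101))*(-3144) + 275) = 1/(-736/1101*(-3144) + 275) = 1/(771328/367 + 275) = 1/(872253/367) = 367/872253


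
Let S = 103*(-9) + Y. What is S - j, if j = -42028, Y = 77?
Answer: 41178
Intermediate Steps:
S = -850 (S = 103*(-9) + 77 = -927 + 77 = -850)
S - j = -850 - 1*(-42028) = -850 + 42028 = 41178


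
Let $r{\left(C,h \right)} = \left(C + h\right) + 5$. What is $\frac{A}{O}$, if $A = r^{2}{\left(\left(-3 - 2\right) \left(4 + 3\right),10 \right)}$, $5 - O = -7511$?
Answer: $\frac{100}{1879} \approx 0.05322$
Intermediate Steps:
$O = 7516$ ($O = 5 - -7511 = 5 + 7511 = 7516$)
$r{\left(C,h \right)} = 5 + C + h$
$A = 400$ ($A = \left(5 + \left(-3 - 2\right) \left(4 + 3\right) + 10\right)^{2} = \left(5 - 35 + 10\right)^{2} = \left(-20\right)^{2} = 400$)
$\frac{A}{O} = \frac{400}{7516} = 400 \cdot \frac{1}{7516} = \frac{100}{1879}$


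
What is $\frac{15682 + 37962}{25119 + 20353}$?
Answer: $\frac{13411}{11368} \approx 1.1797$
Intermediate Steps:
$\frac{15682 + 37962}{25119 + 20353} = \frac{53644}{45472} = 53644 \cdot \frac{1}{45472} = \frac{13411}{11368}$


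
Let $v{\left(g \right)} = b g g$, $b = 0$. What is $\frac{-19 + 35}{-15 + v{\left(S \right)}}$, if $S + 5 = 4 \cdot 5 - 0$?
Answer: $- \frac{16}{15} \approx -1.0667$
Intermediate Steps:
$S = 15$ ($S = -5 + \left(4 \cdot 5 - 0\right) = -5 + \left(20 + 0\right) = -5 + 20 = 15$)
$v{\left(g \right)} = 0$ ($v{\left(g \right)} = 0 g g = 0 g = 0$)
$\frac{-19 + 35}{-15 + v{\left(S \right)}} = \frac{-19 + 35}{-15 + 0} = \frac{16}{-15} = 16 \left(- \frac{1}{15}\right) = - \frac{16}{15}$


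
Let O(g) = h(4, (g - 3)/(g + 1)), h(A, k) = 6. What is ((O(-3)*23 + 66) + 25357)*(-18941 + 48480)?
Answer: 755046379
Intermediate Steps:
O(g) = 6
((O(-3)*23 + 66) + 25357)*(-18941 + 48480) = ((6*23 + 66) + 25357)*(-18941 + 48480) = ((138 + 66) + 25357)*29539 = (204 + 25357)*29539 = 25561*29539 = 755046379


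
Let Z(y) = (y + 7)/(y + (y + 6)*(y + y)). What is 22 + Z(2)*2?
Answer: 383/17 ≈ 22.529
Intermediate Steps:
Z(y) = (7 + y)/(y + 2*y*(6 + y)) (Z(y) = (7 + y)/(y + (6 + y)*(2*y)) = (7 + y)/(y + 2*y*(6 + y)))
22 + Z(2)*2 = 22 + ((7 + 2)/(2*(13 + 2*2)))*2 = 22 + ((1/2)*9/(13 + 4))*2 = 22 + ((1/2)*9/17)*2 = 22 + ((1/2)*(1/17)*9)*2 = 22 + (9/34)*2 = 22 + 9/17 = 383/17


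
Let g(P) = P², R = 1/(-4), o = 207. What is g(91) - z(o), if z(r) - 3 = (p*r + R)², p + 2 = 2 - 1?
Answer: -554793/16 ≈ -34675.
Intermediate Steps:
p = -1 (p = -2 + (2 - 1) = -2 + 1 = -1)
R = -¼ ≈ -0.25000
z(r) = 3 + (-¼ - r)² (z(r) = 3 + (-r - ¼)² = 3 + (-¼ - r)²)
g(91) - z(o) = 91² - (3 + (1 + 4*207)²/16) = 8281 - (3 + (1 + 828)²/16) = 8281 - (3 + (1/16)*829²) = 8281 - (3 + (1/16)*687241) = 8281 - (3 + 687241/16) = 8281 - 1*687289/16 = 8281 - 687289/16 = -554793/16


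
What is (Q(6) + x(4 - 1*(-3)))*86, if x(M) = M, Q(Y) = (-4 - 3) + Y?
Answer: 516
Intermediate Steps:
Q(Y) = -7 + Y
(Q(6) + x(4 - 1*(-3)))*86 = ((-7 + 6) + (4 - 1*(-3)))*86 = (-1 + (4 + 3))*86 = (-1 + 7)*86 = 6*86 = 516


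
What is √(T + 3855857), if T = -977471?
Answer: √2878386 ≈ 1696.6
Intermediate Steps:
√(T + 3855857) = √(-977471 + 3855857) = √2878386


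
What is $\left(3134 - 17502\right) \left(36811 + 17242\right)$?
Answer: $-776633504$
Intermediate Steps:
$\left(3134 - 17502\right) \left(36811 + 17242\right) = \left(-14368\right) 54053 = -776633504$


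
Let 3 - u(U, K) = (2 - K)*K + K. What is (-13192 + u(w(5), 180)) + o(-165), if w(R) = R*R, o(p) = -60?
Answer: 18611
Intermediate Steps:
w(R) = R²
u(U, K) = 3 - K - K*(2 - K) (u(U, K) = 3 - ((2 - K)*K + K) = 3 - (K*(2 - K) + K) = 3 - (K + K*(2 - K)) = 3 + (-K - K*(2 - K)) = 3 - K - K*(2 - K))
(-13192 + u(w(5), 180)) + o(-165) = (-13192 + (3 + 180² - 3*180)) - 60 = (-13192 + (3 + 32400 - 540)) - 60 = (-13192 + 31863) - 60 = 18671 - 60 = 18611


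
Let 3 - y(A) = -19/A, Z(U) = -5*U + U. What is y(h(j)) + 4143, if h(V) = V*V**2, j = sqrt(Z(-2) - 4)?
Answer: 33187/8 ≈ 4148.4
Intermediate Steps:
Z(U) = -4*U
j = 2 (j = sqrt(-4*(-2) - 4) = sqrt(8 - 4) = sqrt(4) = 2)
h(V) = V**3
y(A) = 3 + 19/A (y(A) = 3 - (-19)/A = 3 + 19/A)
y(h(j)) + 4143 = (3 + 19/(2**3)) + 4143 = (3 + 19/8) + 4143 = 43/8 + 4143 = 33187/8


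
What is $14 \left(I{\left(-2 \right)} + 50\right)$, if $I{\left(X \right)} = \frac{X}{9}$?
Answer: $\frac{6272}{9} \approx 696.89$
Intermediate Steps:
$I{\left(X \right)} = \frac{X}{9}$ ($I{\left(X \right)} = X \frac{1}{9} = \frac{X}{9}$)
$14 \left(I{\left(-2 \right)} + 50\right) = 14 \left(\frac{1}{9} \left(-2\right) + 50\right) = 14 \left(- \frac{2}{9} + 50\right) = 14 \cdot \frac{448}{9} = \frac{6272}{9}$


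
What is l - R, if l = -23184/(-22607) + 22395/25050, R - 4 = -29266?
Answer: 1104820946311/37753690 ≈ 29264.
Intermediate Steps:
R = -29262 (R = 4 - 29266 = -29262)
l = 72469531/37753690 (l = -23184*(-1/22607) + 22395*(1/25050) = 23184/22607 + 1493/1670 = 72469531/37753690 ≈ 1.9195)
l - R = 72469531/37753690 - 1*(-29262) = 72469531/37753690 + 29262 = 1104820946311/37753690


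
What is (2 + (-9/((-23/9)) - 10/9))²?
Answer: 833569/42849 ≈ 19.454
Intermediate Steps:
(2 + (-9/((-23/9)) - 10/9))² = (2 + (-9/((-23*⅑)) - 10*⅑))² = (2 + (-9/(-23/9) - 10/9))² = (2 + (-9*(-9/23) - 10/9))² = (2 + (81/23 - 10/9))² = (2 + 499/207)² = (913/207)² = 833569/42849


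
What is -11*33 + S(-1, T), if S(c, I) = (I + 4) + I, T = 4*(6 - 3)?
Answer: -335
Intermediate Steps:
T = 12 (T = 4*3 = 12)
S(c, I) = 4 + 2*I (S(c, I) = (4 + I) + I = 4 + 2*I)
-11*33 + S(-1, T) = -11*33 + (4 + 2*12) = -363 + (4 + 24) = -363 + 28 = -335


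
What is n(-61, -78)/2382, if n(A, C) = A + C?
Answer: -139/2382 ≈ -0.058354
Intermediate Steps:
n(-61, -78)/2382 = (-61 - 78)/2382 = -139*1/2382 = -139/2382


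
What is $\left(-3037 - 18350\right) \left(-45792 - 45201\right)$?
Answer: $1946067291$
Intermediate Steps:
$\left(-3037 - 18350\right) \left(-45792 - 45201\right) = \left(-21387\right) \left(-90993\right) = 1946067291$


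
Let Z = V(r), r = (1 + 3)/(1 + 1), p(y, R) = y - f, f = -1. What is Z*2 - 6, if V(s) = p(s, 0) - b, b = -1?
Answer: 2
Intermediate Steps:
p(y, R) = 1 + y (p(y, R) = y - 1*(-1) = y + 1 = 1 + y)
r = 2 (r = 4/2 = 4*(1/2) = 2)
V(s) = 2 + s (V(s) = (1 + s) - 1*(-1) = (1 + s) + 1 = 2 + s)
Z = 4 (Z = 2 + 2 = 4)
Z*2 - 6 = 4*2 - 6 = 8 - 6 = 2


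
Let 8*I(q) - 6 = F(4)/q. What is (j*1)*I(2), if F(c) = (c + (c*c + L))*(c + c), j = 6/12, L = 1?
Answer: 45/8 ≈ 5.6250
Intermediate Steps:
j = ½ (j = 6*(1/12) = ½ ≈ 0.50000)
F(c) = 2*c*(1 + c + c²) (F(c) = (c + (c*c + 1))*(c + c) = (c + (c² + 1))*(2*c) = (c + (1 + c²))*(2*c) = (1 + c + c²)*(2*c) = 2*c*(1 + c + c²))
I(q) = ¾ + 21/q (I(q) = ¾ + ((2*4*(1 + 4 + 4²))/q)/8 = ¾ + ((2*4*(1 + 4 + 16))/q)/8 = ¾ + ((2*4*21)/q)/8 = ¾ + (168/q)/8 = ¾ + 21/q)
(j*1)*I(2) = ((½)*1)*(¾ + 21/2) = (¾ + 21*(½))/2 = (¾ + 21/2)/2 = (½)*(45/4) = 45/8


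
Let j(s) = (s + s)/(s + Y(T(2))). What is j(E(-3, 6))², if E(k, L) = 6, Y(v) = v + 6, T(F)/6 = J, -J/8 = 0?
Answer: 1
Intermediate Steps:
J = 0 (J = -8*0 = 0)
T(F) = 0 (T(F) = 6*0 = 0)
Y(v) = 6 + v
j(s) = 2*s/(6 + s) (j(s) = (s + s)/(s + (6 + 0)) = (2*s)/(s + 6) = (2*s)/(6 + s) = 2*s/(6 + s))
j(E(-3, 6))² = (2*6/(6 + 6))² = (2*6/12)² = (2*6*(1/12))² = 1² = 1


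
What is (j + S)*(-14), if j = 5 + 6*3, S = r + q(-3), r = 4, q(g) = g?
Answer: -336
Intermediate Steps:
S = 1 (S = 4 - 3 = 1)
j = 23 (j = 5 + 18 = 23)
(j + S)*(-14) = (23 + 1)*(-14) = 24*(-14) = -336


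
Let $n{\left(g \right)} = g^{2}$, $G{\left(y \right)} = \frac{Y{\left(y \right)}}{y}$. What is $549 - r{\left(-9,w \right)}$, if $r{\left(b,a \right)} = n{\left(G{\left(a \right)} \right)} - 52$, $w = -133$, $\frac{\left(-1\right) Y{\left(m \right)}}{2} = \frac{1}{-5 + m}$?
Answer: $\frac{50614614728}{84217329} \approx 601.0$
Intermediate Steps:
$Y{\left(m \right)} = - \frac{2}{-5 + m}$
$G{\left(y \right)} = - \frac{2}{y \left(-5 + y\right)}$ ($G{\left(y \right)} = \frac{\left(-2\right) \frac{1}{-5 + y}}{y} = - \frac{2}{y \left(-5 + y\right)}$)
$r{\left(b,a \right)} = -52 + \frac{4}{a^{2} \left(-5 + a\right)^{2}}$ ($r{\left(b,a \right)} = \left(- \frac{2}{a \left(-5 + a\right)}\right)^{2} - 52 = \frac{4}{a^{2} \left(-5 + a\right)^{2}} - 52 = -52 + \frac{4}{a^{2} \left(-5 + a\right)^{2}}$)
$549 - r{\left(-9,w \right)} = 549 - \left(-52 + \frac{4}{17689 \left(-5 - 133\right)^{2}}\right) = 549 - \left(-52 + 4 \cdot \frac{1}{17689} \cdot \frac{1}{19044}\right) = 549 - \left(-52 + \frac{1}{84217329}\right) = 549 - - \frac{4379301107}{84217329} = 549 + \frac{4379301107}{84217329} = \frac{50614614728}{84217329}$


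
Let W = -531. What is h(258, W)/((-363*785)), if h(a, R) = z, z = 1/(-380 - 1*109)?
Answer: 1/139342995 ≈ 7.1765e-9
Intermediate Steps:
z = -1/489 (z = 1/(-380 - 109) = 1/(-489) = -1/489 ≈ -0.0020450)
h(a, R) = -1/489
h(258, W)/((-363*785)) = -1/(489*((-363*785))) = -1/489/(-284955) = -1/489*(-1/284955) = 1/139342995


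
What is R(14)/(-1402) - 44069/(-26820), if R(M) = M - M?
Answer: 44069/26820 ≈ 1.6431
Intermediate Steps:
R(M) = 0
R(14)/(-1402) - 44069/(-26820) = 0/(-1402) - 44069/(-26820) = 0*(-1/1402) - 44069*(-1/26820) = 0 + 44069/26820 = 44069/26820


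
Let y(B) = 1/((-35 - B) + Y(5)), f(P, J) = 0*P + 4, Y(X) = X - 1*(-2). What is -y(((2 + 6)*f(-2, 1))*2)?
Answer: 1/92 ≈ 0.010870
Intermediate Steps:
Y(X) = 2 + X (Y(X) = X + 2 = 2 + X)
f(P, J) = 4 (f(P, J) = 0 + 4 = 4)
y(B) = 1/(-28 - B) (y(B) = 1/((-35 - B) + (2 + 5)) = 1/((-35 - B) + 7) = 1/(-28 - B))
-y(((2 + 6)*f(-2, 1))*2) = -(-1)/(28 + ((2 + 6)*4)*2) = -(-1)/(28 + (8*4)*2) = -(-1)/(28 + 32*2) = -(-1)/(28 + 64) = -(-1)/92 = -1*(-1/92) = 1/92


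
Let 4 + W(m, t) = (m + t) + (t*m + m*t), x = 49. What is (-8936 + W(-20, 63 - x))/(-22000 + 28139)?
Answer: -1358/877 ≈ -1.5485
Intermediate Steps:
W(m, t) = -4 + m + t + 2*m*t (W(m, t) = -4 + ((m + t) + (t*m + m*t)) = -4 + ((m + t) + (m*t + m*t)) = -4 + ((m + t) + 2*m*t) = -4 + (m + t + 2*m*t) = -4 + m + t + 2*m*t)
(-8936 + W(-20, 63 - x))/(-22000 + 28139) = (-8936 + (-4 - 20 + (63 - 1*49) + 2*(-20)*(63 - 1*49)))/(-22000 + 28139) = (-8936 + (-4 - 20 + (63 - 49) + 2*(-20)*(63 - 49)))/6139 = (-8936 + (-4 - 20 + 14 + 2*(-20)*14))*(1/6139) = (-8936 + (-4 - 20 + 14 - 560))*(1/6139) = (-8936 - 570)*(1/6139) = -9506*1/6139 = -1358/877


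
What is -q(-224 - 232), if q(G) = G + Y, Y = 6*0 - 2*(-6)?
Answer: 444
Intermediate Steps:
Y = 12 (Y = 0 + 12 = 12)
q(G) = 12 + G (q(G) = G + 12 = 12 + G)
-q(-224 - 232) = -(12 + (-224 - 232)) = -(12 - 456) = -1*(-444) = 444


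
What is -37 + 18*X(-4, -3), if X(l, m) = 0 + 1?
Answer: -19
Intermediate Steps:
X(l, m) = 1
-37 + 18*X(-4, -3) = -37 + 18*1 = -37 + 18 = -19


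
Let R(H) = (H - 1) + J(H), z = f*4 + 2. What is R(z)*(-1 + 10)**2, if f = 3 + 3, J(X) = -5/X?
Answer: 52245/26 ≈ 2009.4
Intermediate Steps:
f = 6
z = 26 (z = 6*4 + 2 = 24 + 2 = 26)
R(H) = -1 + H - 5/H (R(H) = (H - 1) - 5/H = (-1 + H) - 5/H = -1 + H - 5/H)
R(z)*(-1 + 10)**2 = (-1 + 26 - 5/26)*(-1 + 10)**2 = (-1 + 26 - 5*1/26)*9**2 = (-1 + 26 - 5/26)*81 = (645/26)*81 = 52245/26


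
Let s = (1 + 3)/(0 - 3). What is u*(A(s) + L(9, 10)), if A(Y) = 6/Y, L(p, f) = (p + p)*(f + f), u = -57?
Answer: -40527/2 ≈ -20264.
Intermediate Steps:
L(p, f) = 4*f*p (L(p, f) = (2*p)*(2*f) = 4*f*p)
s = -4/3 (s = 4/(-3) = 4*(-1/3) = -4/3 ≈ -1.3333)
u*(A(s) + L(9, 10)) = -57*(6/(-4/3) + 4*10*9) = -57*(6*(-3/4) + 360) = -57*(-9/2 + 360) = -57*711/2 = -40527/2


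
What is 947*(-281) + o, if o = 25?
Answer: -266082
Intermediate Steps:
947*(-281) + o = 947*(-281) + 25 = -266107 + 25 = -266082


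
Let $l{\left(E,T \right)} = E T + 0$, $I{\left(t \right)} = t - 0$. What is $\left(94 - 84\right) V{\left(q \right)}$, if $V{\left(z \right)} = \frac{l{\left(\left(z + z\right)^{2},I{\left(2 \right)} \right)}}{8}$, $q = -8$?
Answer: $640$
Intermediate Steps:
$I{\left(t \right)} = t$ ($I{\left(t \right)} = t + 0 = t$)
$l{\left(E,T \right)} = E T$
$V{\left(z \right)} = z^{2}$ ($V{\left(z \right)} = \frac{\left(z + z\right)^{2} \cdot 2}{8} = \left(2 z\right)^{2} \cdot 2 \cdot \frac{1}{8} = 4 z^{2} \cdot 2 \cdot \frac{1}{8} = 8 z^{2} \cdot \frac{1}{8} = z^{2}$)
$\left(94 - 84\right) V{\left(q \right)} = \left(94 - 84\right) \left(-8\right)^{2} = 10 \cdot 64 = 640$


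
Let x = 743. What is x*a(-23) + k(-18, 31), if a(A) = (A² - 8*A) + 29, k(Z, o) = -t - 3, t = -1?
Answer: 551304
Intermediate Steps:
k(Z, o) = -2 (k(Z, o) = -1*(-1) - 3 = 1 - 3 = -2)
a(A) = 29 + A² - 8*A
x*a(-23) + k(-18, 31) = 743*(29 + (-23)² - 8*(-23)) - 2 = 743*(29 + 529 + 184) - 2 = 743*742 - 2 = 551306 - 2 = 551304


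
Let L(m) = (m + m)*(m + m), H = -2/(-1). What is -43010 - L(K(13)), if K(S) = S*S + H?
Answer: -159974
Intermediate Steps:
H = 2 (H = -2*(-1) = 2)
K(S) = 2 + S² (K(S) = S*S + 2 = S² + 2 = 2 + S²)
L(m) = 4*m² (L(m) = (2*m)*(2*m) = 4*m²)
-43010 - L(K(13)) = -43010 - 4*(2 + 13²)² = -43010 - 4*(2 + 169)² = -43010 - 4*171² = -43010 - 4*29241 = -43010 - 1*116964 = -43010 - 116964 = -159974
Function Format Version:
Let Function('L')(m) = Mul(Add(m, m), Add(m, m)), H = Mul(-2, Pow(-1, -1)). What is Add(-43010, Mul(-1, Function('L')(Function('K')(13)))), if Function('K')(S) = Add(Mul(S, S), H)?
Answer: -159974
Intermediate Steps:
H = 2 (H = Mul(-2, -1) = 2)
Function('K')(S) = Add(2, Pow(S, 2)) (Function('K')(S) = Add(Mul(S, S), 2) = Add(Pow(S, 2), 2) = Add(2, Pow(S, 2)))
Function('L')(m) = Mul(4, Pow(m, 2)) (Function('L')(m) = Mul(Mul(2, m), Mul(2, m)) = Mul(4, Pow(m, 2)))
Add(-43010, Mul(-1, Function('L')(Function('K')(13)))) = Add(-43010, Mul(-1, Mul(4, Pow(Add(2, Pow(13, 2)), 2)))) = Add(-43010, Mul(-1, Mul(4, Pow(Add(2, 169), 2)))) = Add(-43010, Mul(-1, Mul(4, Pow(171, 2)))) = Add(-43010, Mul(-1, Mul(4, 29241))) = Add(-43010, Mul(-1, 116964)) = Add(-43010, -116964) = -159974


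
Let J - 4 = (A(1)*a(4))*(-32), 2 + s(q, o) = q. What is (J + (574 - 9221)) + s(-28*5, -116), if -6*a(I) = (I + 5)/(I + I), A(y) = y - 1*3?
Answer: -8797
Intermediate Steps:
s(q, o) = -2 + q
A(y) = -3 + y (A(y) = y - 3 = -3 + y)
a(I) = -(5 + I)/(12*I) (a(I) = -(I + 5)/(6*(I + I)) = -(5 + I)/(6*(2*I)) = -(5 + I)*1/(2*I)/6 = -(5 + I)/(12*I))
J = -8 (J = 4 + ((-3 + 1)*((1/12)*(-5 - 1*4)/4))*(-32) = 4 - (-5 - 4)/(6*4)*(-32) = 4 - (-9)/(6*4)*(-32) = 4 - 2*(-3/16)*(-32) = 4 + (3/8)*(-32) = 4 - 12 = -8)
(J + (574 - 9221)) + s(-28*5, -116) = (-8 + (574 - 9221)) + (-2 - 28*5) = (-8 - 8647) + (-2 - 140) = -8655 - 142 = -8797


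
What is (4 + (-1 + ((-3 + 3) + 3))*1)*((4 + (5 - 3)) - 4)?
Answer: 12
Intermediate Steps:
(4 + (-1 + ((-3 + 3) + 3))*1)*((4 + (5 - 3)) - 4) = (4 + (-1 + (0 + 3))*1)*((4 + 2) - 4) = (4 + (-1 + 3)*1)*(6 - 4) = (4 + 2*1)*2 = (4 + 2)*2 = 6*2 = 12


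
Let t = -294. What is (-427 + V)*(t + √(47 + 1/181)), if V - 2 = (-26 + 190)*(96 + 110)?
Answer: -9807546 + 66718*√384987/181 ≈ -9.5788e+6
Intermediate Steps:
V = 33786 (V = 2 + (-26 + 190)*(96 + 110) = 2 + 164*206 = 2 + 33784 = 33786)
(-427 + V)*(t + √(47 + 1/181)) = (-427 + 33786)*(-294 + √(47 + 1/181)) = 33359*(-294 + √(47 + 1/181)) = 33359*(-294 + √(8508/181)) = 33359*(-294 + 2*√384987/181) = -9807546 + 66718*√384987/181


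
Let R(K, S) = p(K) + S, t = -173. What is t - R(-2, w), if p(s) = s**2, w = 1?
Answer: -178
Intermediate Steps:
R(K, S) = S + K**2 (R(K, S) = K**2 + S = S + K**2)
t - R(-2, w) = -173 - (1 + (-2)**2) = -173 - (1 + 4) = -173 - 1*5 = -173 - 5 = -178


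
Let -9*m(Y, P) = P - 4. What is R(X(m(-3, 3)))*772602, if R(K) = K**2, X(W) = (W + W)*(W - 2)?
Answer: 297709304/2187 ≈ 1.3613e+5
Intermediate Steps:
m(Y, P) = 4/9 - P/9 (m(Y, P) = -(P - 4)/9 = -(-4 + P)/9 = 4/9 - P/9)
X(W) = 2*W*(-2 + W) (X(W) = (2*W)*(-2 + W) = 2*W*(-2 + W))
R(X(m(-3, 3)))*772602 = (2*(4/9 - 1/9*3)*(-2 + (4/9 - 1/9*3)))**2*772602 = (2*(4/9 - 1/3)*(-2 + (4/9 - 1/3)))**2*772602 = (2*(1/9)*(-2 + 1/9))**2*772602 = (2*(1/9)*(-17/9))**2*772602 = (-34/81)**2*772602 = (1156/6561)*772602 = 297709304/2187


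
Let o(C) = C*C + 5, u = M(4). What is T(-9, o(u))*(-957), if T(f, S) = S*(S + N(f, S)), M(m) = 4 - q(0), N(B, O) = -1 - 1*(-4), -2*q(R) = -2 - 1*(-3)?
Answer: -10922241/16 ≈ -6.8264e+5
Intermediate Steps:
q(R) = -½ (q(R) = -(-2 - 1*(-3))/2 = -(-2 + 3)/2 = -½*1 = -½)
N(B, O) = 3 (N(B, O) = -1 + 4 = 3)
M(m) = 9/2 (M(m) = 4 - 1*(-½) = 4 + ½ = 9/2)
u = 9/2 ≈ 4.5000
o(C) = 5 + C² (o(C) = C² + 5 = 5 + C²)
T(f, S) = S*(3 + S) (T(f, S) = S*(S + 3) = S*(3 + S))
T(-9, o(u))*(-957) = ((5 + (9/2)²)*(3 + (5 + (9/2)²)))*(-957) = ((5 + 81/4)*(3 + (5 + 81/4)))*(-957) = (101*(3 + 101/4)/4)*(-957) = ((101/4)*(113/4))*(-957) = (11413/16)*(-957) = -10922241/16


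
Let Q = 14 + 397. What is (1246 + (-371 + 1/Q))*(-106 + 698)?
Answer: 212898592/411 ≈ 5.1800e+5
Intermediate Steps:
Q = 411
(1246 + (-371 + 1/Q))*(-106 + 698) = (1246 + (-371 + 1/411))*(-106 + 698) = (1246 + (-371 + 1/411))*592 = (1246 - 152480/411)*592 = (359626/411)*592 = 212898592/411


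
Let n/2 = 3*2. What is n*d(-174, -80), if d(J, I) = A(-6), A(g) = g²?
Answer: 432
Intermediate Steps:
d(J, I) = 36 (d(J, I) = (-6)² = 36)
n = 12 (n = 2*(3*2) = 2*6 = 12)
n*d(-174, -80) = 12*36 = 432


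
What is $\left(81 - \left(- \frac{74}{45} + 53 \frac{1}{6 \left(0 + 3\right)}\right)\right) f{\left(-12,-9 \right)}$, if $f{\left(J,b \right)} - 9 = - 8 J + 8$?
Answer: $\frac{90061}{10} \approx 9006.1$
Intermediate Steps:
$f{\left(J,b \right)} = 17 - 8 J$ ($f{\left(J,b \right)} = 9 - \left(-8 + 8 J\right) = 17 - 8 J$)
$\left(81 - \left(- \frac{74}{45} + 53 \frac{1}{6 \left(0 + 3\right)}\right)\right) f{\left(-12,-9 \right)} = \left(81 - \left(- \frac{74}{45} + 53 \frac{1}{6 \left(0 + 3\right)}\right)\right) \left(17 - -96\right) = \left(81 - \left(- \frac{74}{45} + \frac{53}{3 \cdot 6}\right)\right) \left(17 + 96\right) = \left(81 + \left(\frac{74}{45} - \frac{53}{18}\right)\right) 113 = \left(81 - \frac{13}{10}\right) 113 = \frac{797}{10} \cdot 113 = \frac{90061}{10}$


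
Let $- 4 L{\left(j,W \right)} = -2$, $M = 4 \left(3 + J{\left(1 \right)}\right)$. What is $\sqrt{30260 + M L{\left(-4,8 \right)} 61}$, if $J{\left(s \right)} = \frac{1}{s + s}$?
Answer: $\sqrt{30687} \approx 175.18$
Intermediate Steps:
$J{\left(s \right)} = \frac{1}{2 s}$
$M = 14$ ($M = 4 \left(3 + \frac{1}{2 \cdot 1}\right) = 4 \left(3 + \frac{1}{2} \cdot 1\right) = 4 \left(3 + \frac{1}{2}\right) = 4 \cdot \frac{7}{2} = 14$)
$L{\left(j,W \right)} = \frac{1}{2}$ ($L{\left(j,W \right)} = \left(- \frac{1}{4}\right) \left(-2\right) = \frac{1}{2}$)
$\sqrt{30260 + M L{\left(-4,8 \right)} 61} = \sqrt{30260 + 14 \cdot \frac{1}{2} \cdot 61} = \sqrt{30260 + 7 \cdot 61} = \sqrt{30260 + 427} = \sqrt{30687}$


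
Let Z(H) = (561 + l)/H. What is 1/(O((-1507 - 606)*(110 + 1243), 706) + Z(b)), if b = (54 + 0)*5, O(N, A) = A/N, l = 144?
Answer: 17153334/44785025 ≈ 0.38302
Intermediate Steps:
b = 270 (b = 54*5 = 270)
Z(H) = 705/H (Z(H) = (561 + 144)/H = 705/H)
1/(O((-1507 - 606)*(110 + 1243), 706) + Z(b)) = 1/(706/(((-1507 - 606)*(110 + 1243))) + 705/270) = 1/(706/((-2113*1353)) + 705*(1/270)) = 1/(706/(-2858889) + 47/18) = 1/(706*(-1/2858889) + 47/18) = 1/(-706/2858889 + 47/18) = 1/(44785025/17153334) = 17153334/44785025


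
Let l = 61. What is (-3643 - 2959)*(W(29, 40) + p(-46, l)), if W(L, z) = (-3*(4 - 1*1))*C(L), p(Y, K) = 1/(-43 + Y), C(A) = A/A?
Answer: 5294804/89 ≈ 59492.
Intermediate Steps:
C(A) = 1
W(L, z) = -9 (W(L, z) = -3*(4 - 1*1)*1 = -3*(4 - 1)*1 = -3*3*1 = -9*1 = -9)
(-3643 - 2959)*(W(29, 40) + p(-46, l)) = (-3643 - 2959)*(-9 + 1/(-43 - 46)) = -6602*(-9 + 1/(-89)) = -6602*(-9 - 1/89) = -6602*(-802/89) = 5294804/89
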